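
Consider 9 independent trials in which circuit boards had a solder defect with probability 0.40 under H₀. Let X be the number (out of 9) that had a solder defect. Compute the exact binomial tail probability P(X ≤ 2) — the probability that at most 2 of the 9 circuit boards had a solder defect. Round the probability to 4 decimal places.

P = 0.2318

X ~ Binomial(n=9, p=0.40).
P(X ≤ 2) = C(9,0)·0.40^0·0.60^9 + C(9,1)·0.40^1·0.60^8 + C(9,2)·0.40^2·0.60^7.
= 0.010078 + 0.060466 + 0.161243 = 0.2318.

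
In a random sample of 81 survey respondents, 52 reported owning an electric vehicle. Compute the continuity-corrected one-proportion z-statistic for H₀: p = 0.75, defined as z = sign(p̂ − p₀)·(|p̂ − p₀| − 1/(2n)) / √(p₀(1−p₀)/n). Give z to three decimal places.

The sample proportion is 52/81 = 0.64198. p̂ − p₀ = -0.108025.
Continuity correction 1/(2n) = 1/162 = 0.006173.
Corrected numerator: |-0.108025| − 0.006173 = 0.101852.
Null standard error: √(0.75·0.25/81) = √0.002314815 = 0.048113.
z = (−)0.101852/0.048113 = -2.117.

z = -2.117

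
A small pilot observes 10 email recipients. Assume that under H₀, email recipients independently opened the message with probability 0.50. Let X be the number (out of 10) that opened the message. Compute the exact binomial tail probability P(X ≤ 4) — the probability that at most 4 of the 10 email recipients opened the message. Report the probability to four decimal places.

X is binomial with n = 10 and p = 0.50.
P(X ≤ 4) = Σ_{j=0}^{4} C(10,j)·0.50^j·0.50^{10−j}.
= 0.000977 + 0.009766 + 0.043945 + 0.117188 + 0.205078 = 0.3770.

P = 0.3770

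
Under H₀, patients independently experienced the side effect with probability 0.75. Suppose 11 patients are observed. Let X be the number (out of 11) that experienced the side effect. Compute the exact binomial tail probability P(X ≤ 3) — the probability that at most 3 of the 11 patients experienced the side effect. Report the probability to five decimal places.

X ~ Binomial(n=11, p=0.75).
P(X ≤ 3) = C(11,0)·0.75^0·0.25^11 + C(11,1)·0.75^1·0.25^10 + C(11,2)·0.75^2·0.25^9 + C(11,3)·0.75^3·0.25^8.
= 0.000000 + 0.000008 + 0.000118 + 0.001062 = 0.00119.

P = 0.00119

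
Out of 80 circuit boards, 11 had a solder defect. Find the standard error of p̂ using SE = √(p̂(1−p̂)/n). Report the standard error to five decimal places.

SE = 0.03850

Sample proportion p̂ = 11/80 = 0.13750.
p̂(1−p̂) = 0.13750·0.86250 = 0.118594.
Dividing by n and taking the root: √0.001482425 = 0.03850.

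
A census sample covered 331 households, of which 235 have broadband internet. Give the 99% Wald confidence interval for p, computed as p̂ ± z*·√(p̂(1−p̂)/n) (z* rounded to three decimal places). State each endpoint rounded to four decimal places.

p̂ = 235/331 = 0.70997.
SE = √(p̂(1−p̂)/n) = √(0.205913/331) = 0.024942.
The 99% critical value is z* = 2.576.
Margin = 2.576·0.024942 = 0.06425.
So the interval runs from 0.6457 to 0.7742.

(0.6457, 0.7742)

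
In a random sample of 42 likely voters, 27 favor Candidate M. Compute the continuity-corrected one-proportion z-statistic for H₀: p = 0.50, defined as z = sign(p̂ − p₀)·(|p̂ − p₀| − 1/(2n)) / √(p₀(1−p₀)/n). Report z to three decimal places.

z = 1.697

p̂ = 27/42 = 0.64286. p̂ − p₀ = 0.142857.
1/(2n) = 0.011905.
Corrected numerator: |0.142857| − 0.011905 = 0.130952.
Under H₀, SE = √(p₀(1−p₀)/n) = √(0.50·0.50/42) = √0.005952381 = 0.077152.
z = (+)0.130952/0.077152 = 1.697.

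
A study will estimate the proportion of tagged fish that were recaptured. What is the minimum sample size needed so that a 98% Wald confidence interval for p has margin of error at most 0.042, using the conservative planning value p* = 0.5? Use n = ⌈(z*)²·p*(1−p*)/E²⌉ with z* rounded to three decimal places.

n = 767

For 98% confidence, z* = 2.326.
p*(1−p*) = 0.50·0.50 = 0.2500.
Required n before rounding: 5.410276 × 0.2500 / 0.042² = 766.762.
Rounding up, n = 767.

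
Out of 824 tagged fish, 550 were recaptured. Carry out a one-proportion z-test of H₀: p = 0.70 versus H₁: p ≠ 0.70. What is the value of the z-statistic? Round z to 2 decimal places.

z = -2.04

Sample proportion p̂ = 550/824 = 0.66748.
SE₀ = √(0.70·0.30/824) = 0.015964.
Test statistic: z = -0.03252/0.015964 = -2.04.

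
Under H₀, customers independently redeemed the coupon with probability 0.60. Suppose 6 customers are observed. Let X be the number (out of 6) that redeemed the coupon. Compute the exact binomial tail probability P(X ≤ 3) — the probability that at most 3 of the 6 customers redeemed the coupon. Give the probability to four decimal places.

P = 0.4557

X is binomial with n = 6 and p = 0.60.
P(X ≤ 3) = C(6,0)·0.60^0·0.40^6 + C(6,1)·0.60^1·0.40^5 + C(6,2)·0.60^2·0.40^4 + C(6,3)·0.60^3·0.40^3.
= 0.004096 + 0.036864 + 0.138240 + 0.276480 = 0.4557.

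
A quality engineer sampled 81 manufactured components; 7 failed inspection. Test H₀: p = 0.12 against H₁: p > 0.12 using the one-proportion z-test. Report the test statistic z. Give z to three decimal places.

z = -0.930

p̂ = 7/81 = 0.08642.
Under H₀, SE = √(p₀(1−p₀)/n) = √(0.12·0.88/81) = √0.001303704 = 0.036107.
Test statistic: z = -0.03358/0.036107 = -0.930.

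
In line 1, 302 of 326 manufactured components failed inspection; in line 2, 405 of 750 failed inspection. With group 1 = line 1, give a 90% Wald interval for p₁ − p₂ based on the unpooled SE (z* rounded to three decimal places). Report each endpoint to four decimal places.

(0.3481, 0.4246)

p̂₁ = 0.92638, p̂₂ = 0.54000, so the observed difference is 0.38638.
SE = √(0.000209202 + 0.000331200) = √0.000540402 = 0.023247.
The 90% critical value is z* = 1.645. Margin of error = 0.03824.
So the interval runs from 0.3481 to 0.4246.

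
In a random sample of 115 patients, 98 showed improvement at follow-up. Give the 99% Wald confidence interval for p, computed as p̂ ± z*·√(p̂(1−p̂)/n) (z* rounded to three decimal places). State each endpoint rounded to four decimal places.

p̂ = 98/115 = 0.85217.
Standard error of p̂: √(0.125974/115) = √0.001095422 = 0.033097.
The 99% critical value is z* = 2.576.
Margin = 2.576·0.033097 = 0.08526.
So the interval runs from 0.7669 to 0.9374.

(0.7669, 0.9374)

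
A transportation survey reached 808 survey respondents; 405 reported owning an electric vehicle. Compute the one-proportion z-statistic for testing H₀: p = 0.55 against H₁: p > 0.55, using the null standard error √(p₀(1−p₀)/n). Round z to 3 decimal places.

Sample proportion p̂ = 405/808 = 0.50124.
Under H₀, SE = √(p₀(1−p₀)/n) = √(0.55·0.45/808) = √0.000306312 = 0.017502.
z = (p̂ − p₀)/SE = (0.50124 − 0.55)/0.017502 = -2.786.

z = -2.786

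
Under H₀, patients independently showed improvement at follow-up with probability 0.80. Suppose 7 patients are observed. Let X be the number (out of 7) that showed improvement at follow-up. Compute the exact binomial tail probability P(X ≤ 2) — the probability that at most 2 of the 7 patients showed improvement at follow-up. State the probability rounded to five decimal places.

P = 0.00467

X ~ Binomial(n=7, p=0.80).
P(X ≤ 2) = C(7,0)·0.80^0·0.20^7 + C(7,1)·0.80^1·0.20^6 + C(7,2)·0.80^2·0.20^5.
= 0.000013 + 0.000358 + 0.004301 = 0.00467.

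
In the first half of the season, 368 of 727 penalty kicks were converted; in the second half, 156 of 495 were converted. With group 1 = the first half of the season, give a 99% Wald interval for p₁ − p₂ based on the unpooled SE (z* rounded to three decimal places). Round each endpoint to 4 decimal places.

p̂₁ = 368/727 = 0.50619, p̂₂ = 156/495 = 0.31515; p̂₁ − p̂₂ = 0.19104.
SE = √(0.000343826 + 0.000436022) = √0.000779848 = 0.027926.
For 99% confidence, z* = 2.576. Margin = 2.576·0.027926 = 0.07194.
CI: 0.19104 ± 0.07194 = (0.1191, 0.2630).

(0.1191, 0.2630)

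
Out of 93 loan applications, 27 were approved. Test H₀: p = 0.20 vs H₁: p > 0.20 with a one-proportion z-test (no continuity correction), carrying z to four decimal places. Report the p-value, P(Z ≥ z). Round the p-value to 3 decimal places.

p-value = 0.015

p̂ = 27/93 = 0.29032.
SE₀ = √(0.20·0.80/93) = 0.041478.
Test statistic (full precision, shown to 4 dp): z = (27/93 − 0.20)/SE₀ ≈ 2.1776.
p-value = P(Z ≥ z) with z = 2.1776 → 0.015.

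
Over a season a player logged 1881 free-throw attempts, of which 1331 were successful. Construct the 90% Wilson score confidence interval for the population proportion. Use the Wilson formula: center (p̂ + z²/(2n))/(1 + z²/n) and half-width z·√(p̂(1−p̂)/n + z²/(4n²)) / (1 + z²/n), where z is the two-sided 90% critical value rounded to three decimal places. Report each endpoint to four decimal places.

Here p̂ = 1331/1881 = 0.70760 and z = 1.645 (z² = 2.706025).
Denominator 1 + z²/n = 1 + 2.706025/1881 = 1.001439.
Center = (0.70760 + 0.000719)/1.001439 = 0.70730.
Radicand: p̂(1−p̂)/n + z²/(4n²) = 0.000109995 + 0.000000191 = 0.000110186.
Half-width = 1.645·√0.000110186/1.001439 = 0.01724.
So the interval runs from 0.6901 to 0.7245.

(0.6901, 0.7245)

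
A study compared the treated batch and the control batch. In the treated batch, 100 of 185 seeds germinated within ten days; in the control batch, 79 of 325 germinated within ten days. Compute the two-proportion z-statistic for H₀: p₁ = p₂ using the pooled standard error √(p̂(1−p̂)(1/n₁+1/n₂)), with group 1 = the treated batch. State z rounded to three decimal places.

z = 6.767

p̂₁ = 100/185 = 0.54054, p̂₂ = 79/325 = 0.24308.
Pooled p̂ = (100+79)/(185+325) = 179/510 = 0.35098.
Pooled SE = √[0.2277932·0.00848233] ≈ 0.043957.
z = 0.29746/0.043957 = 6.767.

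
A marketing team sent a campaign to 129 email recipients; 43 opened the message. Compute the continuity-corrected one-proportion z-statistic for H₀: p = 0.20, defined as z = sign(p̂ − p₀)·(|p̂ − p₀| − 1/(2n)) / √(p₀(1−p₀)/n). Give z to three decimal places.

z = 3.676

The sample proportion is 43/129 = 0.33333. p̂ − p₀ = 0.133333.
1/(2n) = 0.003876.
Corrected numerator: |0.133333| − 0.003876 = 0.129457.
Null standard error: √(0.20·0.80/129) = √0.001240310 = 0.035218.
z = (+)0.129457/0.035218 = 3.676.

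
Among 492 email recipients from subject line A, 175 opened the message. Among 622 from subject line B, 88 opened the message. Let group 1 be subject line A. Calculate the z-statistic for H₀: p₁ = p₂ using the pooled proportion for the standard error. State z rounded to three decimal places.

z = 8.360

p̂₁ = 175/492 = 0.35569, p̂₂ = 88/622 = 0.14148.
Pooling: p̂ = 263/1114 = 0.23609.
Pooled SE = √[0.1803495·0.00364024] ≈ 0.025623.
z = (p̂₁ − p̂₂)/SE = (0.35569 − 0.14148)/0.025623 = 0.21421/0.025623 = 8.360.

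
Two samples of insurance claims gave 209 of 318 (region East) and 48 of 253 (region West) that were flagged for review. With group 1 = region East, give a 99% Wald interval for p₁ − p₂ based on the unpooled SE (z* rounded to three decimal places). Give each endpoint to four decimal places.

(0.3741, 0.5610)

p̂₁ = 0.65723, p̂₂ = 0.18972, so the observed difference is 0.46751.
SE = √(0.000708421 + 0.000607622) = √0.001316043 = 0.036277.
z* = 2.576 at the 99% level. Margin of error = 0.09345.
So the interval runs from 0.3741 to 0.5610.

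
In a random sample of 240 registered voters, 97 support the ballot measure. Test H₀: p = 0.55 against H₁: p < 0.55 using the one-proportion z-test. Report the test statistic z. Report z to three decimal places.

z = -4.541

The sample proportion is 97/240 = 0.40417.
SE₀ = √(0.55·0.45/240) = 0.032113.
Test statistic: z = -0.14583/0.032113 = -4.541.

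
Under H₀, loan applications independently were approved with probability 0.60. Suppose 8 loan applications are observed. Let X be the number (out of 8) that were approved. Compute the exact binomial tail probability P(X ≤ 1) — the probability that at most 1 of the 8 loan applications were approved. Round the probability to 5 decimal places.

X is binomial with n = 8 and p = 0.60.
P(X ≤ 1) = C(8,0)·0.60^0·0.40^8 + C(8,1)·0.60^1·0.40^7.
= 0.000655 + 0.007864 = 0.00852.

P = 0.00852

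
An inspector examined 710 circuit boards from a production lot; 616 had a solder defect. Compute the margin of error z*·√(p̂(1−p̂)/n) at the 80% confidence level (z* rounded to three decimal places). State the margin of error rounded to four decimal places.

ME = 0.0163

Sample proportion p̂ = 616/710 = 0.86761.
SE(p̂) = √(0.86761·0.13239/710) = 0.012719.
z* = 1.282 at the 80% level.
ME = 1.282·0.012719 = 0.0163.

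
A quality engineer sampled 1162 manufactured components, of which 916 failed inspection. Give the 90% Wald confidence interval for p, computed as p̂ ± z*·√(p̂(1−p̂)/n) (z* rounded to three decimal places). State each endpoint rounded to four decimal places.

(0.7686, 0.8080)

The sample proportion is 916/1162 = 0.78830.
SE(p̂) = √(0.78830·0.21170/1162) = 0.011984.
For 90% confidence, z* = 1.645.
Margin = 1.645·0.011984 = 0.01971.
CI: 0.78830 ± 0.01971 = (0.7686, 0.8080).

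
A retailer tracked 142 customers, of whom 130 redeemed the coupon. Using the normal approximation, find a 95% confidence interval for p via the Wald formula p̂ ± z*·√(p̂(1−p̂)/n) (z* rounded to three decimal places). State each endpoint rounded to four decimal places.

(0.8697, 0.9612)

Sample proportion p̂ = 130/142 = 0.91549.
SE = √(p̂(1−p̂)/n) = √(0.077366/142) = 0.023342.
z* = 1.960 at the 95% level.
Margin of error: 1.960 × 0.023342 = 0.04575.
Interval: 0.91549 ± 0.04575 → (0.8697, 0.9612).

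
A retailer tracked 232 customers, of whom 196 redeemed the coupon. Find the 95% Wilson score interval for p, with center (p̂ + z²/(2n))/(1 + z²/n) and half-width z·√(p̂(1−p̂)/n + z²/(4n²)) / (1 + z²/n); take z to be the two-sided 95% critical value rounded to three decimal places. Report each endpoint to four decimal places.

Here p̂ = 196/232 = 0.84483 and z = 1.960 (z² = 3.841600).
1 + z²/n = 1.016559.
Adjusted center: (0.84483 + z²/(2n))/1.016559 = 0.83921.
Radicand: p̂(1−p̂)/n + z²/(4n²) = 0.000565060 + 0.000017843 = 0.000582903.
Half-width = 1.960·√0.000582903/1.016559 = 0.04655.
CI: 0.83921 ± 0.04655 = (0.7927, 0.8858).

(0.7927, 0.8858)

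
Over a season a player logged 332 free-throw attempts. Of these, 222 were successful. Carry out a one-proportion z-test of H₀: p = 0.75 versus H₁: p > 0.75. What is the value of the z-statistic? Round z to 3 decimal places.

The sample proportion is 222/332 = 0.66867.
Null standard error: √(0.75·0.25/332) = √0.000564759 = 0.023765.
Test statistic: z = -0.08133/0.023765 = -3.422.

z = -3.422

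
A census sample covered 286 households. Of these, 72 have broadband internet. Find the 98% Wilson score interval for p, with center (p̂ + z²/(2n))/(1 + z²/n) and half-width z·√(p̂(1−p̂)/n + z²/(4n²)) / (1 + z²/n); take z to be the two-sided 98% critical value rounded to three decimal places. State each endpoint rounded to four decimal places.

p̂ = 72/286 = 0.25175; z = 2.326, so z² = 5.410276.
1 + z²/n = 1.018917.
Adjusted center: (0.25175 + z²/(2n))/1.018917 = 0.25636.
Radicand: p̂(1−p̂)/n + z²/(4n²) = 0.000658640 + 0.000016536 = 0.000675176.
Half-width = 2.326·√0.000675176/1.018917 = 0.05932.
Interval: 0.25636 ± 0.05932 → (0.1970, 0.3157).

(0.1970, 0.3157)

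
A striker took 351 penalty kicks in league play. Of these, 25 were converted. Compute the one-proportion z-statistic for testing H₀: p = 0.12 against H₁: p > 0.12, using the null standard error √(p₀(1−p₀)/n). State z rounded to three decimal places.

With x = 25 successes in n = 351, p̂ = 0.07123.
SE₀ = √(0.12·0.88/351) = 0.017345.
z = (0.07123 − 0.12)/0.017345 = -0.04877/0.017345 = -2.812.

z = -2.812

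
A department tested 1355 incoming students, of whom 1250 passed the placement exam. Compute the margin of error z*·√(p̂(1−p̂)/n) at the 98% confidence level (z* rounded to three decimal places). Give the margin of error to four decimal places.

ME = 0.0169

The sample proportion is 1250/1355 = 0.92251.
SE = √(p̂(1−p̂)/n) = √(0.071486/1355) = 0.007263.
For 98% confidence, z* = 2.326.
Margin of error = z*·SE = 2.326 × 0.007263 = 0.0169.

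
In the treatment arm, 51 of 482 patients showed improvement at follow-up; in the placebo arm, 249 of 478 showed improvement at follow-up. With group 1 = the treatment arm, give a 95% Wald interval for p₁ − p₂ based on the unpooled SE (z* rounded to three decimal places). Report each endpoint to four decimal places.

p̂₁ = 0.10581, p̂₂ = 0.52092, so the observed difference is -0.41511.
Unpooled SE = √(p̂₁(1−p̂₁)/n₁ + p̂₂(1−p̂₂)/n₂) = √(0.000196294 + 0.000522097) = 0.026803.
For 95% confidence, z* = 1.960. Margin of error = 0.05253.
Interval: -0.41511 ± 0.05253 → (-0.4676, -0.3626).

(-0.4676, -0.3626)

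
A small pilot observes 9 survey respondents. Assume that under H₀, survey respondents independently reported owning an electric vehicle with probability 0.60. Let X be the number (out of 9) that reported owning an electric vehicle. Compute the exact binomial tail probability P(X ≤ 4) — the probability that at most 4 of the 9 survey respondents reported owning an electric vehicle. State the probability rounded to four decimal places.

X is binomial with n = 9 and p = 0.60.
P(X ≤ 4) = Σ_{j=0}^{4} C(9,j)·0.60^j·0.40^{9−j}.
= 0.000262 + 0.003539 + 0.021234 + 0.074318 + 0.167215 = 0.2666.

P = 0.2666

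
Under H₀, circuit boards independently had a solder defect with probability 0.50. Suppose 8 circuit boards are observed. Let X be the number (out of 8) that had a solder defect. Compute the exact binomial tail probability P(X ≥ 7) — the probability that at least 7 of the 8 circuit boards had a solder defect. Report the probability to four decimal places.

X is binomial with n = 8 and p = 0.50.
P(X ≥ 7) = C(8,7)·0.50^7·0.50^1 + C(8,8)·0.50^8·0.50^0.
= 0.031250 + 0.003906 = 0.0352.

P = 0.0352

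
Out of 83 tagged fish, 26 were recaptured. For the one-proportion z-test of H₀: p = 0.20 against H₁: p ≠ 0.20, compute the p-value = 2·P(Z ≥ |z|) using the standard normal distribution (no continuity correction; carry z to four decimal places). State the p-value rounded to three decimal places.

The sample proportion is 26/83 = 0.31325.
SE₀ = √(0.20·0.80/83) = 0.043906.
z = (p̂ − p₀)/SE = (26/83 − 0.20)/0.043906 ≈ 2.5795.
From the standard normal, 2·P(Z ≥ |z|) = 0.010.

p-value = 0.010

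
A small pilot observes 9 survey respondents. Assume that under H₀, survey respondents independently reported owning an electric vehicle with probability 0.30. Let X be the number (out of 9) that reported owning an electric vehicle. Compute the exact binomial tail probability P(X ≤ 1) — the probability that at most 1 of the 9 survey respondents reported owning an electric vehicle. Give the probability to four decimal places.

P = 0.1960

X ~ Binomial(n=9, p=0.30).
P(X ≤ 1) = C(9,0)·0.30^0·0.70^9 + C(9,1)·0.30^1·0.70^8.
= 0.040354 + 0.155650 = 0.1960.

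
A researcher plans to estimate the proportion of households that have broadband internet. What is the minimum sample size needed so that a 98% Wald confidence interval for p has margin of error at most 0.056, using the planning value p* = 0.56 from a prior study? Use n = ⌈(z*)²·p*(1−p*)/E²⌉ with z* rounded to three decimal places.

The 98% critical value is z* = 2.326.
p*(1−p*) = 0.56·0.44 = 0.2464.
Required n before rounding: 5.410276 × 0.2464 / 0.056² = 425.093.
⌈425.093⌉ = 426.

n = 426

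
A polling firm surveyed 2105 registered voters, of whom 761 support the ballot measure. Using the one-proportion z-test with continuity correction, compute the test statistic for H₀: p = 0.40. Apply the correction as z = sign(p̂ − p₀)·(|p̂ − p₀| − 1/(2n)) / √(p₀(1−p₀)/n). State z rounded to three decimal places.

z = -3.581

Sample proportion p̂ = 761/2105 = 0.36152. p̂ − p₀ = -0.038480.
1/(2n) = 0.000238.
Corrected numerator: |-0.038480| − 0.000238 = 0.038242.
Under H₀, SE = √(p₀(1−p₀)/n) = √(0.40·0.60/2105) = √0.000114014 = 0.010678.
z = −0.038242/0.010678 = -3.581.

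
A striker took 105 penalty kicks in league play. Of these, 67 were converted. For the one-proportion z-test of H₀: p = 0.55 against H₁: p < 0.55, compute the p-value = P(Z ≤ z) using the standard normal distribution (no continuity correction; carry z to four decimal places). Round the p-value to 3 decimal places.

p-value = 0.965

Sample proportion p̂ = 67/105 = 0.63810.
Under H₀, SE = √(p₀(1−p₀)/n) = √(0.55·0.45/105) = √0.002357143 = 0.048550.
Test statistic (full precision, shown to 4 dp): z = (67/105 − 0.55)/SE₀ ≈ 1.8145.
p-value = P(Z ≤ z) with z = 1.8145 → 0.965.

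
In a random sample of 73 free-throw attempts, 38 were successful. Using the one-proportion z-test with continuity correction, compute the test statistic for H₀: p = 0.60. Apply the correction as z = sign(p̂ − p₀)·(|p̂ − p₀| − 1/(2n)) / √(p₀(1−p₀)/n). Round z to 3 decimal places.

Sample proportion p̂ = 38/73 = 0.52055. p̂ − p₀ = -0.079452.
Continuity correction 1/(2n) = 1/146 = 0.006849.
Corrected numerator: |-0.079452| − 0.006849 = 0.072603.
SE₀ = √(0.60·0.40/73) = 0.057338.
z = (−)0.072603/0.057338 = -1.266.

z = -1.266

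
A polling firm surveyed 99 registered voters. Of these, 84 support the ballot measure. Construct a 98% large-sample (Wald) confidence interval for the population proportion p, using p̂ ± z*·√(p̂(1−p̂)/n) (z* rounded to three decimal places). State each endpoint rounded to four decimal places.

p̂ = 84/99 = 0.84848.
SE(p̂) = √(0.84848·0.15152/99) = 0.036036.
The 98% critical value is z* = 2.326.
Margin = 2.326·0.036036 = 0.08382.
CI: 0.84848 ± 0.08382 = (0.7647, 0.9323).

(0.7647, 0.9323)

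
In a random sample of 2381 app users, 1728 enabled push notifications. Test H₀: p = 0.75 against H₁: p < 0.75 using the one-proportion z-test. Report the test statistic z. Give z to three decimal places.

z = -2.733

The sample proportion is 1728/2381 = 0.72575.
Under H₀, SE = √(p₀(1−p₀)/n) = √(0.75·0.25/2381) = √0.000078748 = 0.008874.
z = (0.72575 − 0.75)/0.008874 = -0.02425/0.008874 = -2.733.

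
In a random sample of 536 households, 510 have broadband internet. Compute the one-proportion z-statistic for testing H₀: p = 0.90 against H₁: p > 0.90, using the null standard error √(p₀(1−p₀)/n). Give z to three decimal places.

With x = 510 successes in n = 536, p̂ = 0.95149.
Null standard error: √(0.90·0.10/536) = √0.000167910 = 0.012958.
z = (p̂ − p₀)/SE = (0.95149 − 0.90)/0.012958 = 3.974.

z = 3.974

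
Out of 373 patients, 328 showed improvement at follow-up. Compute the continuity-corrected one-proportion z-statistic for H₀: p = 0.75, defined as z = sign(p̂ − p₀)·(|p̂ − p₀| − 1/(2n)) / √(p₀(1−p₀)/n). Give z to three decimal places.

z = 5.710

Sample proportion p̂ = 328/373 = 0.87936. p̂ − p₀ = 0.129357.
Continuity correction 1/(2n) = 1/746 = 0.001340.
Corrected numerator: |0.129357| − 0.001340 = 0.128017.
Under H₀, SE = √(p₀(1−p₀)/n) = √(0.75·0.25/373) = √0.000502681 = 0.022421.
z = (+)0.128017/0.022421 = 5.710.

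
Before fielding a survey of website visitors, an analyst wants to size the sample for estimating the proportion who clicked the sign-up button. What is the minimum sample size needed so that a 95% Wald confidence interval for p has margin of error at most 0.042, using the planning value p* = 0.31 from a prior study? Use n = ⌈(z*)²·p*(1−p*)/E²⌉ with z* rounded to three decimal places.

n = 466

z* = 1.960 at the 95% level.
p*(1−p*) = 0.31·0.69 = 0.2139.
(z*)²·p*(1−p*)/E² = 3.841600·0.2139/0.001764 = 465.827.
⌈465.827⌉ = 466.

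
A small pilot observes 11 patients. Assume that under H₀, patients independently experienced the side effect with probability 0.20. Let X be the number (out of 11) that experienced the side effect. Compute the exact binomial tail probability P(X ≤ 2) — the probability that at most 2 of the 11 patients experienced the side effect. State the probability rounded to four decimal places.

X ~ Binomial(n=11, p=0.20).
P(X ≤ 2) = C(11,0)·0.20^0·0.80^11 + C(11,1)·0.20^1·0.80^10 + C(11,2)·0.20^2·0.80^9.
= 0.085899 + 0.236223 + 0.295279 = 0.6174.

P = 0.6174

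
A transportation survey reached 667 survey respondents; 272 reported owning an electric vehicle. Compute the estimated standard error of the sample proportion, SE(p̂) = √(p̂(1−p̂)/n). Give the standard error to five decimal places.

SE = 0.01903

The sample proportion is 272/667 = 0.40780.
p̂(1−p̂) = 0.241499.
Dividing by n and taking the root: √0.000362067 = 0.01903.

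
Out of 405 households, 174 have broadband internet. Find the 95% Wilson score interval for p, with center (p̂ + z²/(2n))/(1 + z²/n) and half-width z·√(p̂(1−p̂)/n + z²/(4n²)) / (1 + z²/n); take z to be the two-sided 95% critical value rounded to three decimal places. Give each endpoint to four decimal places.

Here p̂ = 174/405 = 0.42963 and z = 1.960 (z² = 3.841600).
1 + z²/n = 1.009485.
Center = (0.42963 + 0.004743)/1.009485 = 0.43029.
Radicand: p̂(1−p̂)/n + z²/(4n²) = 0.000605057 + 0.000005855 = 0.000610912.
Half-width = z·√(radicand)/denom = 1.960·0.024717/1.009485 = 0.04799.
Interval: 0.43029 ± 0.04799 → (0.3823, 0.4783).

(0.3823, 0.4783)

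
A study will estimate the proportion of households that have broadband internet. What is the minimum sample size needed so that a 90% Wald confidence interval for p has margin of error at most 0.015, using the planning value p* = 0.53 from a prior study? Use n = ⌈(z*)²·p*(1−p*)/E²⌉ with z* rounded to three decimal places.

n = 2996

The 90% critical value is z* = 1.645.
p*(1−p*) = 0.2491.
(z*)²·p*(1−p*)/E² = 2.706025·0.2491/0.000225 = 2995.870.
⌈2995.870⌉ = 2996.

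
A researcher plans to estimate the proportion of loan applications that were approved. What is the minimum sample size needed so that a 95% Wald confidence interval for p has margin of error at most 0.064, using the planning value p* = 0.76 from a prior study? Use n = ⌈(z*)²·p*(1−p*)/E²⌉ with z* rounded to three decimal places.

n = 172

z* = 1.960 at the 95% level.
p*(1−p*) = 0.1824.
(z*)²·p*(1−p*)/E² = 3.841600·0.1824/0.004096 = 171.071.
Rounding up, n = 172.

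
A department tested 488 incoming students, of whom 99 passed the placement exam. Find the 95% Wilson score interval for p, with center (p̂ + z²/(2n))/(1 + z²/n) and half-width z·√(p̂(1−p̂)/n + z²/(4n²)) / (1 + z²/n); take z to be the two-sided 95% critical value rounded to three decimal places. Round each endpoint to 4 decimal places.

(0.1696, 0.2408)

p̂ = 99/488 = 0.20287; z = 1.960, so z² = 3.841600.
Denominator 1 + z²/n = 1 + 3.841600/488 = 1.007872.
Center = (0.20287 + 0.003936)/1.007872 = 0.20519.
Radicand: p̂(1−p̂)/n + z²/(4n²) = 0.000331379 + 0.000004033 = 0.000335412.
Half-width = 1.960·√0.000335412/1.007872 = 0.03562.
Interval: 0.20519 ± 0.03562 → (0.1696, 0.2408).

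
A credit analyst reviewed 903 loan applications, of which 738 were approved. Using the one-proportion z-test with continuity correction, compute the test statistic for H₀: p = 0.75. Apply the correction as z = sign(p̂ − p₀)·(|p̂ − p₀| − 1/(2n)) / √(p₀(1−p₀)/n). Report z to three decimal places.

With x = 738 successes in n = 903, p̂ = 0.81728. p̂ − p₀ = 0.067276.
Continuity correction 1/(2n) = 1/1806 = 0.000554.
Corrected numerator: |0.067276| − 0.000554 = 0.066722.
Null standard error: √(0.75·0.25/903) = √0.000207641 = 0.014410.
z = +0.066722/0.014410 = 4.630.

z = 4.630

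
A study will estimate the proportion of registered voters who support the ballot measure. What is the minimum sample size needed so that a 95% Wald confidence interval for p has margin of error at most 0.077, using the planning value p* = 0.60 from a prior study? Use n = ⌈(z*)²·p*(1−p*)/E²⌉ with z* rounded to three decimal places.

The 95% critical value is z* = 1.960.
p*(1−p*) = 0.60·0.40 = 0.2400.
(z*)²·p*(1−p*)/E² = 3.841600·0.2400/0.005929 = 155.504.
Rounding up, n = 156.

n = 156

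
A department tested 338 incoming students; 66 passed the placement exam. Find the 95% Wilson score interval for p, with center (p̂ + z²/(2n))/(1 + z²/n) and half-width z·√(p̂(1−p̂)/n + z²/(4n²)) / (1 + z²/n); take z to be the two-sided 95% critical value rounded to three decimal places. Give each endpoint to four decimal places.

(0.1565, 0.2409)

p̂ = 66/338 = 0.19527; z = 1.960, so z² = 3.841600.
Denominator 1 + z²/n = 1 + 3.841600/338 = 1.011366.
Center = (0.19527 + 0.005683)/1.011366 = 0.19869.
Radicand: p̂(1−p̂)/n + z²/(4n²) = 0.000464903 + 0.000008407 = 0.000473310.
Half-width = 1.960·√0.000473310/1.011366 = 0.04216.
So the interval runs from 0.1565 to 0.2409.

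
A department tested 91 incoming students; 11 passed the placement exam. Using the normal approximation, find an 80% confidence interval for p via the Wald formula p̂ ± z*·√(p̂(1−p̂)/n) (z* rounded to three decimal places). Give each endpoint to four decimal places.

(0.0771, 0.1647)

Sample proportion p̂ = 11/91 = 0.12088.
SE(p̂) = √(0.12088·0.87912/91) = 0.034173.
For 80% confidence, z* = 1.282.
Margin of error: 1.282 × 0.034173 = 0.04381.
Interval: 0.12088 ± 0.04381 → (0.0771, 0.1647).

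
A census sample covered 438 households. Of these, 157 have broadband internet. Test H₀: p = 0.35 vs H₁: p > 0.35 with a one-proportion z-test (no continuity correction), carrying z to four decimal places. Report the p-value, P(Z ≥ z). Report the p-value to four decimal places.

p-value = 0.3554

Sample proportion p̂ = 157/438 = 0.35845.
Under H₀, SE = √(p₀(1−p₀)/n) = √(0.35·0.65/438) = √0.000519406 = 0.022790.
Test statistic (full precision, shown to 4 dp): z = (157/438 − 0.35)/SE₀ ≈ 0.3707.
p-value = P(Z ≥ z) with z = 0.3707 → 0.3554.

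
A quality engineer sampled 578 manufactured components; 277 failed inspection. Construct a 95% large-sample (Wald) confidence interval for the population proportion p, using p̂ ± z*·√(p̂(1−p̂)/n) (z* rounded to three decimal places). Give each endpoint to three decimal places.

(0.439, 0.520)

p̂ = 277/578 = 0.47924.
SE(p̂) = √(0.47924·0.52076/578) = 0.020779.
The 95% critical value is z* = 1.960.
Margin of error: 1.960 × 0.020779 = 0.04073.
CI: 0.47924 ± 0.04073 = (0.439, 0.520).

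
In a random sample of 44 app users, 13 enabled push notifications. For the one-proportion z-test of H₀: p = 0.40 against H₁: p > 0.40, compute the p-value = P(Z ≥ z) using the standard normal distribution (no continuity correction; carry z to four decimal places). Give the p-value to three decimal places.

p-value = 0.922

With x = 13 successes in n = 44, p̂ = 0.29545.
Null standard error: √(0.40·0.60/44) = √0.005454545 = 0.073855.
z = (p̂ − p₀)/SE = (13/44 − 0.40)/0.073855 ≈ -1.4156.
From the standard normal, P(Z ≥ z) = 0.922.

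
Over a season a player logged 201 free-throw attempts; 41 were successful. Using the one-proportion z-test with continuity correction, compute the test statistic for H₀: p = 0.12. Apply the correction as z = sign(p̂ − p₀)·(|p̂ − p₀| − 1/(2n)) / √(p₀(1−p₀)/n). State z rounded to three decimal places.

Sample proportion p̂ = 41/201 = 0.20398. p̂ − p₀ = 0.083980.
1/(2n) = 0.002488.
Corrected numerator: |0.083980| − 0.002488 = 0.081492.
Under H₀, SE = √(p₀(1−p₀)/n) = √(0.12·0.88/201) = √0.000525373 = 0.022921.
z = (+)0.081492/0.022921 = 3.555.

z = 3.555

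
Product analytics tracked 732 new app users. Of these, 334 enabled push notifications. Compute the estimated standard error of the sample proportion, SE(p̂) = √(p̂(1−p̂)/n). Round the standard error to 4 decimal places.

SE = 0.0184

The sample proportion is 334/732 = 0.45628.
p̂(1−p̂) = 0.45628·0.54372 = 0.248089.
Dividing by n and taking the root: √0.000338919 = 0.0184.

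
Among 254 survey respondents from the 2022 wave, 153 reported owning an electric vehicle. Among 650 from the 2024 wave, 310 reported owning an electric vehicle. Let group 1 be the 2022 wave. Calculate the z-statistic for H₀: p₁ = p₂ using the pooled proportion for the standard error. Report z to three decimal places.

Sample proportions: p̂₁ = 153/254 = 0.60236 and p̂₂ = 310/650 = 0.47692.
Pooled p̂ = (153+310)/(254+650) = 463/904 = 0.51217.
SE = √[p̂(1−p̂)(1/n₁+1/n₂)] = √[0.51217·0.48783·(1/254+1/650)] ≈ 0.036987.
z = (p̂₁ − p̂₂)/SE = (0.60236 − 0.47692)/0.036987 = 0.12544/0.036987 = 3.391.

z = 3.391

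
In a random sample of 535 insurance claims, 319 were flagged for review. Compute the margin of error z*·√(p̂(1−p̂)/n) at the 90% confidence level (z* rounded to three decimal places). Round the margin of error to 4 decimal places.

ME = 0.0349

p̂ = 319/535 = 0.59626.
Standard error of p̂: √(0.240734/535) = √0.000449970 = 0.021212.
The 90% critical value is z* = 1.645.
So ME = 0.0349.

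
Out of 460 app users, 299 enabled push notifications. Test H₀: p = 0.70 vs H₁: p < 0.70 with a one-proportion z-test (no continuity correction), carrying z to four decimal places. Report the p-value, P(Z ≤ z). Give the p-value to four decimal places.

p̂ = 299/460 = 0.65000.
Under H₀, SE = √(p₀(1−p₀)/n) = √(0.70·0.30/460) = √0.000456522 = 0.021366.
z = (p̂ − p₀)/SE = (299/460 − 0.70)/0.021366 ≈ -2.3401.
p-value = P(Z ≤ z) with z = -2.3401 → 0.0096.

p-value = 0.0096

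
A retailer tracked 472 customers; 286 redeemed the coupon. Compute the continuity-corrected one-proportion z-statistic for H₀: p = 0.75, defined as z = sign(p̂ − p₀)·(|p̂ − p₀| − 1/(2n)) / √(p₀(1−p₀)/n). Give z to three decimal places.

Sample proportion p̂ = 286/472 = 0.60593. p̂ − p₀ = -0.144068.
1/(2n) = 0.001059.
Corrected numerator: |-0.144068| − 0.001059 = 0.143009.
Null standard error: √(0.75·0.25/472) = √0.000397246 = 0.019931.
z = −0.143009/0.019931 = -7.175.

z = -7.175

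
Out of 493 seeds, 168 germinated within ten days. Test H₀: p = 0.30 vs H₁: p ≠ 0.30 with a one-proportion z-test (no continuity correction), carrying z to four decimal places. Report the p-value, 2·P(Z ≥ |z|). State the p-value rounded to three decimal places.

With x = 168 successes in n = 493, p̂ = 0.34077.
Under H₀, SE = √(p₀(1−p₀)/n) = √(0.30·0.70/493) = √0.000425963 = 0.020639.
z = (p̂ − p₀)/SE = (168/493 − 0.30)/0.020639 ≈ 1.9754.
From the standard normal, 2·P(Z ≥ |z|) = 0.048.

p-value = 0.048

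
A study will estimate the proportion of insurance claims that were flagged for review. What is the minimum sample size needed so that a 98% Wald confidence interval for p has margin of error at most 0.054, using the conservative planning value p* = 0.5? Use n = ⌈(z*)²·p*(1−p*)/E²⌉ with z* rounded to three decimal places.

z* = 2.326 at the 98% level.
p*(1−p*) = 0.2500.
Required n before rounding: 5.410276 × 0.2500 / 0.054² = 463.844.
⌈463.844⌉ = 464.

n = 464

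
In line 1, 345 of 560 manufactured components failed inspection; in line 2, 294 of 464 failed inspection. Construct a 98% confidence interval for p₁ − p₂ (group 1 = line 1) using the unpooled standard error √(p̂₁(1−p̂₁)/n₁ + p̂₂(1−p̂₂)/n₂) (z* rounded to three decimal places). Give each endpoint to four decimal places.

(-0.0882, 0.0531)

p̂₁ = 0.61607, p̂₂ = 0.63362, so the observed difference is -0.01755.
SE = √(0.000422370 + 0.000500314) = √0.000922684 = 0.030376.
For 98% confidence, z* = 2.326. Margin = 2.326·0.030376 = 0.07065.
CI: -0.01755 ± 0.07065 = (-0.0882, 0.0531).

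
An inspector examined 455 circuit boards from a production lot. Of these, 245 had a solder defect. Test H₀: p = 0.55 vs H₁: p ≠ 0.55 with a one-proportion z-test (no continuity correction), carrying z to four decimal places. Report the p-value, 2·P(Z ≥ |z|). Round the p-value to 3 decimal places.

p̂ = 245/455 = 0.53846.
SE₀ = √(0.55·0.45/455) = 0.023323.
z = (p̂ − p₀)/SE = (245/455 − 0.55)/0.023323 ≈ -0.4947.
From the standard normal, 2·P(Z ≥ |z|) = 0.621.

p-value = 0.621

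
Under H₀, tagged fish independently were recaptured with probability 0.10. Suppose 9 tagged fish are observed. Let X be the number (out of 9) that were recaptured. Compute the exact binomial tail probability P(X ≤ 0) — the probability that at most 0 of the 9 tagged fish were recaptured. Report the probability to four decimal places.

P = 0.3874

X ~ Binomial(n=9, p=0.10).
P(X ≤ 0) = C(9,0)·0.10^0·0.90^9.
= 0.387420 = 0.3874.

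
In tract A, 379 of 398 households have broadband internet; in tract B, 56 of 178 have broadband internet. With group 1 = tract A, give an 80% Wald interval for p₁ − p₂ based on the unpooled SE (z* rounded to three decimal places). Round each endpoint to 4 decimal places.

(0.5910, 0.6843)

p̂₁ = 379/398 = 0.95226, p̂₂ = 56/178 = 0.31461; p̂₁ − p̂₂ = 0.63765.
Unpooled SE = √(p̂₁(1−p̂₁)/n₁ + p̂₂(1−p̂₂)/n₂) = √(0.000114220 + 0.001211401) = 0.036409.
z* = 1.282 at the 80% level. Margin = 1.282·0.036409 = 0.04668.
So the interval runs from 0.5910 to 0.6843.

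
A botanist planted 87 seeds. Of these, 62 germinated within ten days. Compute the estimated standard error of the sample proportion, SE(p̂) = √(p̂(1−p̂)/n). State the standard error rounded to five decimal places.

SE = 0.04852

Sample proportion p̂ = 62/87 = 0.71264.
p̂(1−p̂) = 0.71264·0.28736 = 0.204784.
SE = √(0.204784/87) = 0.04852.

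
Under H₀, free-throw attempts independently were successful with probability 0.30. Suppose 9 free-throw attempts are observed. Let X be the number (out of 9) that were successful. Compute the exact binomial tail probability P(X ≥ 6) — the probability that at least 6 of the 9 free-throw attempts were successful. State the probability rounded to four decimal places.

X ~ Binomial(n=9, p=0.30).
P(X ≥ 6) = C(9,6)·0.30^6·0.70^3 + C(9,7)·0.30^7·0.70^2 + C(9,8)·0.30^8·0.70^1 + C(9,9)·0.30^9·0.70^0.
= 0.021004 + 0.003858 + 0.000413 + 0.000020 = 0.0253.

P = 0.0253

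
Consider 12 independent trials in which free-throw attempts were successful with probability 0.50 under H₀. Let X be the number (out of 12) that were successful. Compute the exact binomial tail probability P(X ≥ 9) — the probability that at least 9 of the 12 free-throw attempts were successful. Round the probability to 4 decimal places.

X is binomial with n = 12 and p = 0.50.
P(X ≥ 9) = C(12,9)·0.50^9·0.50^3 + C(12,10)·0.50^10·0.50^2 + C(12,11)·0.50^11·0.50^1 + C(12,12)·0.50^12·0.50^0.
= 0.053711 + 0.016113 + 0.002930 + 0.000244 = 0.0730.

P = 0.0730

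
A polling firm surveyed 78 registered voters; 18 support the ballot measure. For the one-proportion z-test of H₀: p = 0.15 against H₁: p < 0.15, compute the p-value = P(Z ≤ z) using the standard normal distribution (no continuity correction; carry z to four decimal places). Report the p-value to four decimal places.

p-value = 0.9771

p̂ = 18/78 = 0.23077.
Null standard error: √(0.15·0.85/78) = √0.001634615 = 0.040430.
z = (p̂ − p₀)/SE = (18/78 − 0.15)/0.040430 ≈ 1.9977.
p-value = P(Z ≤ z) with z = 1.9977 → 0.9771.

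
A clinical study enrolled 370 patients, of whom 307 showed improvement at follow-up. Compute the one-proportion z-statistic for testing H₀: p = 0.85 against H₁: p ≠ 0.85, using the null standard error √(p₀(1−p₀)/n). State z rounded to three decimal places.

z = -1.092

Sample proportion p̂ = 307/370 = 0.82973.
SE₀ = √(0.85·0.15/370) = 0.018563.
z = (0.82973 − 0.85)/0.018563 = -0.02027/0.018563 = -1.092.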